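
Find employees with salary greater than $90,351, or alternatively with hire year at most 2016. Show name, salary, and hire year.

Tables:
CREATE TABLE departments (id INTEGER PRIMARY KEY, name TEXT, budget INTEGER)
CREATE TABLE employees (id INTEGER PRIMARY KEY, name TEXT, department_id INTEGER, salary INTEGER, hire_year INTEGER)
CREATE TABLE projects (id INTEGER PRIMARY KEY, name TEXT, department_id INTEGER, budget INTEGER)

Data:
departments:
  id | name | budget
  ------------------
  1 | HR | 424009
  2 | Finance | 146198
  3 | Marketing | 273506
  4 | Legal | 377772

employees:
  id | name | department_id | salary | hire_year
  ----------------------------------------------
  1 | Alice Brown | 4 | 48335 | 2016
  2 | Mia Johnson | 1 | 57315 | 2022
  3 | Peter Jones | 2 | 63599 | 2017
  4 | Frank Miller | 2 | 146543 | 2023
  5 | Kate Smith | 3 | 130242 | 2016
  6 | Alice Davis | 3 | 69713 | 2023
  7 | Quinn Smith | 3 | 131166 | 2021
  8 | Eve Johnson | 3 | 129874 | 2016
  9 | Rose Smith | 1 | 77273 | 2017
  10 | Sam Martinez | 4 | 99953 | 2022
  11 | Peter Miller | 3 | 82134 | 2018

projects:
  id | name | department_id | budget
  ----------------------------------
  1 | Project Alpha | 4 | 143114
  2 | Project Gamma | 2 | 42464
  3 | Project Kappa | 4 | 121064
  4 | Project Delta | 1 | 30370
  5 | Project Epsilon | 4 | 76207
SELECT name, salary, hire_year FROM employees WHERE salary > 90351 OR hire_year <= 2016

Execution result:
name | salary | hire_year
Alice Brown | 48335 | 2016
Frank Miller | 146543 | 2023
Kate Smith | 130242 | 2016
Quinn Smith | 131166 | 2021
Eve Johnson | 129874 | 2016
Sam Martinez | 99953 | 2022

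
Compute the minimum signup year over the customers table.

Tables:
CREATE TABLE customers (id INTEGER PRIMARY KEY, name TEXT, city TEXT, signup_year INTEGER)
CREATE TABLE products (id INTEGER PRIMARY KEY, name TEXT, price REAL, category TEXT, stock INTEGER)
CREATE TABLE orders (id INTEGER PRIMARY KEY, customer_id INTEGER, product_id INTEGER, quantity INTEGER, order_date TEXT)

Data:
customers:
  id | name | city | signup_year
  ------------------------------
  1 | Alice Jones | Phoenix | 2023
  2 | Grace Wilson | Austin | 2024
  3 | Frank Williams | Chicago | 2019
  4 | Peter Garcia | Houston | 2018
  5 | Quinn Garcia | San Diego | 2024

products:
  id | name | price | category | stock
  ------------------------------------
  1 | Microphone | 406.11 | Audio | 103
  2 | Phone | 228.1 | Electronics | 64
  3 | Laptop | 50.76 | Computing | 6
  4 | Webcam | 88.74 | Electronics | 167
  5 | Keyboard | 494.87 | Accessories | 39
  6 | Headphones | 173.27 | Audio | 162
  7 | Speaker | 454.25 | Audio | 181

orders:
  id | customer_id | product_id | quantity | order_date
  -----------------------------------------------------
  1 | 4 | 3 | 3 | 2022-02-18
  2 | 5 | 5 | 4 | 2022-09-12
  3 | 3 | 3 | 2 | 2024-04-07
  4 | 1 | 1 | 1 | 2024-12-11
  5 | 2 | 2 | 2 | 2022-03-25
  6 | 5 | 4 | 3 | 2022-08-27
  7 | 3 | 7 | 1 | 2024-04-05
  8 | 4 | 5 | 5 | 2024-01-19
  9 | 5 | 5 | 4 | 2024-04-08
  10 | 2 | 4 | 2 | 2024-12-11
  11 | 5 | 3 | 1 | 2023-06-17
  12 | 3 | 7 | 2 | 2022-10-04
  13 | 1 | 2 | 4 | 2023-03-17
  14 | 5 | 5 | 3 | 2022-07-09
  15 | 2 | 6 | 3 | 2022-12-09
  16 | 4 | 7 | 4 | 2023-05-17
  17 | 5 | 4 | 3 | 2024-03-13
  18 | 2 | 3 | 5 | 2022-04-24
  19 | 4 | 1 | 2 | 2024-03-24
SELECT MIN(signup_year) FROM customers

Execution result:
2018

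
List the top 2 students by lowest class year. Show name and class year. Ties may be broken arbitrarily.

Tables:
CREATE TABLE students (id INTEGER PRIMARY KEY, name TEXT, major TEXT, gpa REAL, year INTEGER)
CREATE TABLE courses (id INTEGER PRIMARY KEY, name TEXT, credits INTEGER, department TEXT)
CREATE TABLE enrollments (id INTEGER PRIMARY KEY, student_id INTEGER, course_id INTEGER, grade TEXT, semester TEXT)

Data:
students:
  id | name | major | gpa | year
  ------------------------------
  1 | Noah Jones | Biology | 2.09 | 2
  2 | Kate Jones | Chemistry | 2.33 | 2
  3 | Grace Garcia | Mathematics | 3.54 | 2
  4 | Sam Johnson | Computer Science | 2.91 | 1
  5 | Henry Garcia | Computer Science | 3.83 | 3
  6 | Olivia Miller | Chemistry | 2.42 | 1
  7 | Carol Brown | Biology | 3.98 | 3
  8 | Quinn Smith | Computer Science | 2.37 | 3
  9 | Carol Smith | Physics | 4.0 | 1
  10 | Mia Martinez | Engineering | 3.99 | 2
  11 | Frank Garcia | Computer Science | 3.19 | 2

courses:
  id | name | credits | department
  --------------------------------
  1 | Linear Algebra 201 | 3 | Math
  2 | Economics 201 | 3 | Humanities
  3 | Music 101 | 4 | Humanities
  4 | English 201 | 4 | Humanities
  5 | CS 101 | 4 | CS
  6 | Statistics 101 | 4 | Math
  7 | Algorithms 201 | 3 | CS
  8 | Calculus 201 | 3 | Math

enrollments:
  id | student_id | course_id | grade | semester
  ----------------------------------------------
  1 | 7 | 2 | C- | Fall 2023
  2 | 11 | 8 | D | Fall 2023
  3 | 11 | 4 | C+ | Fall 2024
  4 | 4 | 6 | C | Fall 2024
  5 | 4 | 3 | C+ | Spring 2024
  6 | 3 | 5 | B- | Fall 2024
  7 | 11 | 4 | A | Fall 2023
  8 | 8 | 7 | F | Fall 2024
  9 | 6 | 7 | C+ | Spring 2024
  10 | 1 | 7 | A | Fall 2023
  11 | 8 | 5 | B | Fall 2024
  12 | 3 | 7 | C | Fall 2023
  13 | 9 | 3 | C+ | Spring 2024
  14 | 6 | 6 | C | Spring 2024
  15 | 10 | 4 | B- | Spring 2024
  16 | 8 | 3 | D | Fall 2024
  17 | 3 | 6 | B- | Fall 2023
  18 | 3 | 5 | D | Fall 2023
SELECT name, year FROM students ORDER BY year ASC LIMIT 2

Execution result:
name | year
Sam Johnson | 1
Olivia Miller | 1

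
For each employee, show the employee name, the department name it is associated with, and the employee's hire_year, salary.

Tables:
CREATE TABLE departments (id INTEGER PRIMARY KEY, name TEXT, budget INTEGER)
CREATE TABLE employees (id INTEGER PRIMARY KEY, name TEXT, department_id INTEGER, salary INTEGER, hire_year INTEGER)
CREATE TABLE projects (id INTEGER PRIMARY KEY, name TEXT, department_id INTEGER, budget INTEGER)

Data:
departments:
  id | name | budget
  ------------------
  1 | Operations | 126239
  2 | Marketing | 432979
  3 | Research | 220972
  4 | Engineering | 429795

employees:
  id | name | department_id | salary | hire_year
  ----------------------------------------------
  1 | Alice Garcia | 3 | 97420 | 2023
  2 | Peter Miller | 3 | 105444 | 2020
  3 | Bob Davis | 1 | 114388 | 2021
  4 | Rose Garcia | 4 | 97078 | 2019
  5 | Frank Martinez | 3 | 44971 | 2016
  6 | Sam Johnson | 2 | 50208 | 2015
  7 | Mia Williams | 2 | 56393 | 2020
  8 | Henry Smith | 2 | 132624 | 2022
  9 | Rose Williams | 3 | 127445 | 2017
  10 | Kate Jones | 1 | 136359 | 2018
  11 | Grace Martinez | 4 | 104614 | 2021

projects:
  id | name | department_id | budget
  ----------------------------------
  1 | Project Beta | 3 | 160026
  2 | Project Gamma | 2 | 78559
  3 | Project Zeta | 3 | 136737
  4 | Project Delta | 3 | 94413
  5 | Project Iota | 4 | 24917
SELECT c.name, p.name AS department, c.hire_year, c.salary FROM employees c JOIN departments p ON c.department_id = p.id

Execution result:
name | department | hire_year | salary
Alice Garcia | Research | 2023 | 97420
Peter Miller | Research | 2020 | 105444
Bob Davis | Operations | 2021 | 114388
Rose Garcia | Engineering | 2019 | 97078
Frank Martinez | Research | 2016 | 44971
Sam Johnson | Marketing | 2015 | 50208
Mia Williams | Marketing | 2020 | 56393
Henry Smith | Marketing | 2022 | 132624
Rose Williams | Research | 2017 | 127445
Kate Jones | Operations | 2018 | 136359
Grace Martinez | Engineering | 2021 | 104614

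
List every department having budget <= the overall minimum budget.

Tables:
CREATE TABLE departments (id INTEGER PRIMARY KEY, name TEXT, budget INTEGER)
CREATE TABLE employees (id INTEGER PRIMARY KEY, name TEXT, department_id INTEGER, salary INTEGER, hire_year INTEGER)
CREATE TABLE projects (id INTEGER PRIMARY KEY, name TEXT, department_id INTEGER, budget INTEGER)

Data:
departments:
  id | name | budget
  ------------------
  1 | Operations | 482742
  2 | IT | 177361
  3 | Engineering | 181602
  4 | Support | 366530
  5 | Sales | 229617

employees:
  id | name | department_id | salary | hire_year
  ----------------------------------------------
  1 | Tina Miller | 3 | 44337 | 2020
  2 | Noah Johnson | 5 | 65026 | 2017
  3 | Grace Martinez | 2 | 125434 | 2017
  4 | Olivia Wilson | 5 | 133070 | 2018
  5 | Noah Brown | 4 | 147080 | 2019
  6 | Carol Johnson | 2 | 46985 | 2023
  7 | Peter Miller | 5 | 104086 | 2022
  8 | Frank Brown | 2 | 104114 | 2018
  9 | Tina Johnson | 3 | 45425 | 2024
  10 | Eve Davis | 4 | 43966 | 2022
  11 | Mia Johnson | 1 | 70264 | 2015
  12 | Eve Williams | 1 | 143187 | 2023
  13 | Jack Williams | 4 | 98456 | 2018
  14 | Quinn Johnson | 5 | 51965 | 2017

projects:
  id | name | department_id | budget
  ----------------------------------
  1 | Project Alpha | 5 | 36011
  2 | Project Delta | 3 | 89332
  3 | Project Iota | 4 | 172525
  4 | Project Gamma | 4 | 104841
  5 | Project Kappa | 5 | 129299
SELECT name, budget FROM departments WHERE budget <= (SELECT MIN(budget) FROM departments)

Execution result:
name | budget
IT | 177361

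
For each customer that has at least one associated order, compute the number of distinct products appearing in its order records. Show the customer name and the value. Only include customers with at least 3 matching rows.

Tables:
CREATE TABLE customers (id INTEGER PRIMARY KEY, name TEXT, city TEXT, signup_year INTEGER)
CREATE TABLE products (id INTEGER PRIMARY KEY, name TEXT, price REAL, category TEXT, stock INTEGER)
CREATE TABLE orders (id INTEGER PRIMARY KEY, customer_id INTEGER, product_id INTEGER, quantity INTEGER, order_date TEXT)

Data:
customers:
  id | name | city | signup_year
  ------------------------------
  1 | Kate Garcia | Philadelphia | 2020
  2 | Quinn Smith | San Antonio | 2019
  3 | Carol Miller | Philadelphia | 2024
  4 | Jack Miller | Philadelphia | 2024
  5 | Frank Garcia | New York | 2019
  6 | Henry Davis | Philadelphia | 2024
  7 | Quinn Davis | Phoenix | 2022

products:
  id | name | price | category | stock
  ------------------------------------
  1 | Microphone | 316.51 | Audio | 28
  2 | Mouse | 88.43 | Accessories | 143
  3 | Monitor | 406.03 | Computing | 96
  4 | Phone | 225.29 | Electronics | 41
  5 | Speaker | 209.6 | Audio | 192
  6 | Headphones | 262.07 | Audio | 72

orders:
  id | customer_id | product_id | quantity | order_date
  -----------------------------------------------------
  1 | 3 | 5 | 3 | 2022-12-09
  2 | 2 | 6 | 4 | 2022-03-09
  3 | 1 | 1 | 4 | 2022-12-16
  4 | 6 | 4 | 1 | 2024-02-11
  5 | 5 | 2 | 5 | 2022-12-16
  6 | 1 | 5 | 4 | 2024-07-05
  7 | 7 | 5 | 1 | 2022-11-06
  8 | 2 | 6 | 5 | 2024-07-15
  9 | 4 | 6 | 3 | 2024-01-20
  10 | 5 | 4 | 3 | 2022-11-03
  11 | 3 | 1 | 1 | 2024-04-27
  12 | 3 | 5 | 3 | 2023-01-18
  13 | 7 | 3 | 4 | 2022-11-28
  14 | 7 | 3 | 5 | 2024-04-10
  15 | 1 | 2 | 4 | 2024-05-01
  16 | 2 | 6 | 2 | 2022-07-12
SELECT p.name, COUNT(DISTINCT c.product_id) AS distinct_product_count FROM orders c JOIN customers p ON c.customer_id = p.id GROUP BY p.id, p.name HAVING COUNT(*) >= 3

Execution result:
name | distinct_product_count
Kate Garcia | 3
Quinn Smith | 1
Carol Miller | 2
Quinn Davis | 2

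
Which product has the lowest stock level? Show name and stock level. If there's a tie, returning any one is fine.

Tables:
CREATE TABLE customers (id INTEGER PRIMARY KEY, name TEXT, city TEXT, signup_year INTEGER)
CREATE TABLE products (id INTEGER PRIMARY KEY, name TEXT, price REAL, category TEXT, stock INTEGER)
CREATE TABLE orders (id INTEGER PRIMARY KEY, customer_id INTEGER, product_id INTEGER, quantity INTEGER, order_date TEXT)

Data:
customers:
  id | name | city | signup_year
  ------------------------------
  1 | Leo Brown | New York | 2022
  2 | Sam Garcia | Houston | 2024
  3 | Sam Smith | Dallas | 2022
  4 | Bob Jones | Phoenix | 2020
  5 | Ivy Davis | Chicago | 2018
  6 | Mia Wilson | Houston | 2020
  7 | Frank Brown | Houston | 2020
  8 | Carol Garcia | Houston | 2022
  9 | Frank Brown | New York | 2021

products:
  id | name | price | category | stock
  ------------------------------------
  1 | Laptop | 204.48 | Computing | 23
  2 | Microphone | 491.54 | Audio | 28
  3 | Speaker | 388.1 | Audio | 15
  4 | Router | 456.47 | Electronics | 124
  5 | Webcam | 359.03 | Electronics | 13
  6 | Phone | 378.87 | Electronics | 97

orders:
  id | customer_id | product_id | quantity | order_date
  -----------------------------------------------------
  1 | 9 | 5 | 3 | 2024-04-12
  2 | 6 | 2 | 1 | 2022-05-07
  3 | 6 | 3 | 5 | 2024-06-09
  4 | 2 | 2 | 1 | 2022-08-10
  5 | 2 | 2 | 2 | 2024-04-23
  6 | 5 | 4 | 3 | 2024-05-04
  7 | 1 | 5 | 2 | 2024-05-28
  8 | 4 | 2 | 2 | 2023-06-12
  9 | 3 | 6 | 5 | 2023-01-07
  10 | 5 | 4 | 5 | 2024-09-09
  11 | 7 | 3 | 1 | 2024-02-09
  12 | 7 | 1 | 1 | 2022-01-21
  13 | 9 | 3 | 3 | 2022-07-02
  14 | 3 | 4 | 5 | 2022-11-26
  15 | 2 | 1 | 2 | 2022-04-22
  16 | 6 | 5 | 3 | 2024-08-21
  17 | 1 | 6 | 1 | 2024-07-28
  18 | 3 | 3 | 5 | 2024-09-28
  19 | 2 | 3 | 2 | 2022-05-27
SELECT name, stock FROM products ORDER BY stock ASC LIMIT 1

Execution result:
name | stock
Webcam | 13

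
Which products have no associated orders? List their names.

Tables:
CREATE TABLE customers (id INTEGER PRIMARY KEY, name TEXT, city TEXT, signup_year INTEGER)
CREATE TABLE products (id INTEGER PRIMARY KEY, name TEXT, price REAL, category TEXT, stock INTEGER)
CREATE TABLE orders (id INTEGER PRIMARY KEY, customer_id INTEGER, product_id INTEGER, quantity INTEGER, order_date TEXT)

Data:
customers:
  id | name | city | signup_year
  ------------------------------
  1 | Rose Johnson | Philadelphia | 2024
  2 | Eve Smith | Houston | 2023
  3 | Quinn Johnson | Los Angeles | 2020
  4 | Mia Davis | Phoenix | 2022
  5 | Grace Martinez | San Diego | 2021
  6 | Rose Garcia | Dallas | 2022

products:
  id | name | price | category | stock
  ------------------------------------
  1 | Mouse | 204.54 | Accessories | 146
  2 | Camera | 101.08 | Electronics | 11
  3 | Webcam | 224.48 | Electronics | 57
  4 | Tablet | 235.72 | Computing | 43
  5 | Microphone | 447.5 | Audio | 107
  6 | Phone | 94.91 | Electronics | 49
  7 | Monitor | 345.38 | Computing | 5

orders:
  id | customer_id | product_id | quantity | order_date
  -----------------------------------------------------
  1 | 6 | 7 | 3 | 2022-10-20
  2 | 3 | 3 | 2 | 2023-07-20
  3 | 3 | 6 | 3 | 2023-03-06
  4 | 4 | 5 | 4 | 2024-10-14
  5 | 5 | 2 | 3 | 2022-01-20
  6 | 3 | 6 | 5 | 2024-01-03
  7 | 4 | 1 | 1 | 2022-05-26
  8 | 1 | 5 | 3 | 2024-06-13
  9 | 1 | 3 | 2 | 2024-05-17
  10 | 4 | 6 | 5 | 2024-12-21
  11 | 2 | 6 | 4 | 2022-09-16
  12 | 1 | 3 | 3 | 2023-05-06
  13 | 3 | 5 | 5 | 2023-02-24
SELECT p.name FROM products p LEFT JOIN orders c ON c.product_id = p.id WHERE c.id IS NULL

Execution result:
Tablet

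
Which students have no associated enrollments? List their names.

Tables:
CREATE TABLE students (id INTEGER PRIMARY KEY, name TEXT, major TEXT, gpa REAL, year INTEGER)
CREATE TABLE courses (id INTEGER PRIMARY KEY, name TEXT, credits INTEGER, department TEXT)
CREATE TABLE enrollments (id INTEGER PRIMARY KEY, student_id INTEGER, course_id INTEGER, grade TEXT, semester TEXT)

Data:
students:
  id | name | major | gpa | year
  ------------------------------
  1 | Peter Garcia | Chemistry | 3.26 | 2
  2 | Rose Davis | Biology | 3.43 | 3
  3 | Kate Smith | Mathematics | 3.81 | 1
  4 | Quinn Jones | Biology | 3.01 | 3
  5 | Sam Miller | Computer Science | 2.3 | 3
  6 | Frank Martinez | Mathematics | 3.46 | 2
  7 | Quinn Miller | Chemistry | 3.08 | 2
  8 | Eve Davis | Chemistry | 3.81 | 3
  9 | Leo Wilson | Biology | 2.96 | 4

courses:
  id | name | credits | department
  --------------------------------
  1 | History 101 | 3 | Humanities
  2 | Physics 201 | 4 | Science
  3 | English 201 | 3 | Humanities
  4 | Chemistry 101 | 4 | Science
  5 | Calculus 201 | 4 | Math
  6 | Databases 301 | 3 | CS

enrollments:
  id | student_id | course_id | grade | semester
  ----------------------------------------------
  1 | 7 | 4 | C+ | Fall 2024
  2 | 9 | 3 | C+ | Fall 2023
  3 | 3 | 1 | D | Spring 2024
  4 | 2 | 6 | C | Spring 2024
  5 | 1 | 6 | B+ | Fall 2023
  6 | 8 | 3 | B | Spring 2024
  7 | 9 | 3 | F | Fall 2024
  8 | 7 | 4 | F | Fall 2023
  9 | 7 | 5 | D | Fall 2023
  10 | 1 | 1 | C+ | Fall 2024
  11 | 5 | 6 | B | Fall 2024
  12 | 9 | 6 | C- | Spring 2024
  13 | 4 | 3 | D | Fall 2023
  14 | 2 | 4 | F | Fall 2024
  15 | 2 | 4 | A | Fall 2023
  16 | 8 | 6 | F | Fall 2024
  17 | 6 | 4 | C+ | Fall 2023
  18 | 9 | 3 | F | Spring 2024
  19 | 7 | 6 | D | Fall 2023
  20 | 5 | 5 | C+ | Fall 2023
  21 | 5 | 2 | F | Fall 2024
SELECT p.name FROM students p LEFT JOIN enrollments c ON c.student_id = p.id WHERE c.id IS NULL

Execution result:
(no rows)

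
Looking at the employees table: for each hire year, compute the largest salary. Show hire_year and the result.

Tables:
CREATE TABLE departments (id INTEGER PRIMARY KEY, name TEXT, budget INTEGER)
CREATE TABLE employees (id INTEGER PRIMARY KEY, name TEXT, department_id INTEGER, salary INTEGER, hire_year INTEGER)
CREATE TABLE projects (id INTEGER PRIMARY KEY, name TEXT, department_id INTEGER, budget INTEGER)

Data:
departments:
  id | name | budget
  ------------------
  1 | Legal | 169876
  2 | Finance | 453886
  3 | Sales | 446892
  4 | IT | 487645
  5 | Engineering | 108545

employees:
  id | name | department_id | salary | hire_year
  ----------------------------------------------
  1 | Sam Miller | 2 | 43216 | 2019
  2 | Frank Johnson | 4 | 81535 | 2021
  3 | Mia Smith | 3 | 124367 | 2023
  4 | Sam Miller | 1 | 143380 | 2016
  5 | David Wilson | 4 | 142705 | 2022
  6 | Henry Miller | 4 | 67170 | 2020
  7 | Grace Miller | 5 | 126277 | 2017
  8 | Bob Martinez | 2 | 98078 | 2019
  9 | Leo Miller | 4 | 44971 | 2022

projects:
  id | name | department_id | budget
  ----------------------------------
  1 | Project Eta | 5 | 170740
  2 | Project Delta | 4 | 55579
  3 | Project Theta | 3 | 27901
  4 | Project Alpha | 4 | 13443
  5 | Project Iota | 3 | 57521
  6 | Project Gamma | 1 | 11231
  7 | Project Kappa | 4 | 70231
SELECT hire_year, MAX(salary) AS max_salary FROM employees GROUP BY hire_year

Execution result:
hire_year | max_salary
2016 | 143380
2017 | 126277
2019 | 98078
2020 | 67170
2021 | 81535
2022 | 142705
2023 | 124367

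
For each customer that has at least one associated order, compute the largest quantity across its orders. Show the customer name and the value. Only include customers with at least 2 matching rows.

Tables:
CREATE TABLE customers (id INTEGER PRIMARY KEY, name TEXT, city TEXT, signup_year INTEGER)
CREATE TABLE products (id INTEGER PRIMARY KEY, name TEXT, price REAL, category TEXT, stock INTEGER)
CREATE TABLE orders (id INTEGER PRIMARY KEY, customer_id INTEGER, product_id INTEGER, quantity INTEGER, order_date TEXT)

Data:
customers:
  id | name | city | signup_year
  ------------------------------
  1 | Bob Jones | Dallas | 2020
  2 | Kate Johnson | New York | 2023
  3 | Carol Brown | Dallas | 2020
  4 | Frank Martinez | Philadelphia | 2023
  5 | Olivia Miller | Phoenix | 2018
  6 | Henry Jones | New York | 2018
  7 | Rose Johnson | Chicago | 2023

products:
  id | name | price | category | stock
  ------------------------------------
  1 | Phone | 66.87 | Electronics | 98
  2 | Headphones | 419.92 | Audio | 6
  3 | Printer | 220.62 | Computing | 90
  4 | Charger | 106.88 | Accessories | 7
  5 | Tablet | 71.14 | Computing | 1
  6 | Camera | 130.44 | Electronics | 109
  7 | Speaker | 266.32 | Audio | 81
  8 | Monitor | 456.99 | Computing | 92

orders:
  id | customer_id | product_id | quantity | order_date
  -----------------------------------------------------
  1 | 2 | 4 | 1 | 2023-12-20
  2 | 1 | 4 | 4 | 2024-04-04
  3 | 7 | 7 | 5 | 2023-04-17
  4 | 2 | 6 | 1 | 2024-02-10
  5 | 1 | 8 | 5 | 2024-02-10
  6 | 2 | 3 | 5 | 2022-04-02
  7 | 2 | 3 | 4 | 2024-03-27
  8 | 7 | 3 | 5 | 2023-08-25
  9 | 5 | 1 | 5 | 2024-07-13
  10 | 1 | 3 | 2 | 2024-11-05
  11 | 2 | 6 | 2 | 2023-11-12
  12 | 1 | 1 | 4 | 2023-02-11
SELECT p.name, MAX(c.quantity) AS max_quantity FROM orders c JOIN customers p ON c.customer_id = p.id GROUP BY p.id, p.name HAVING COUNT(*) >= 2

Execution result:
name | max_quantity
Bob Jones | 5
Kate Johnson | 5
Rose Johnson | 5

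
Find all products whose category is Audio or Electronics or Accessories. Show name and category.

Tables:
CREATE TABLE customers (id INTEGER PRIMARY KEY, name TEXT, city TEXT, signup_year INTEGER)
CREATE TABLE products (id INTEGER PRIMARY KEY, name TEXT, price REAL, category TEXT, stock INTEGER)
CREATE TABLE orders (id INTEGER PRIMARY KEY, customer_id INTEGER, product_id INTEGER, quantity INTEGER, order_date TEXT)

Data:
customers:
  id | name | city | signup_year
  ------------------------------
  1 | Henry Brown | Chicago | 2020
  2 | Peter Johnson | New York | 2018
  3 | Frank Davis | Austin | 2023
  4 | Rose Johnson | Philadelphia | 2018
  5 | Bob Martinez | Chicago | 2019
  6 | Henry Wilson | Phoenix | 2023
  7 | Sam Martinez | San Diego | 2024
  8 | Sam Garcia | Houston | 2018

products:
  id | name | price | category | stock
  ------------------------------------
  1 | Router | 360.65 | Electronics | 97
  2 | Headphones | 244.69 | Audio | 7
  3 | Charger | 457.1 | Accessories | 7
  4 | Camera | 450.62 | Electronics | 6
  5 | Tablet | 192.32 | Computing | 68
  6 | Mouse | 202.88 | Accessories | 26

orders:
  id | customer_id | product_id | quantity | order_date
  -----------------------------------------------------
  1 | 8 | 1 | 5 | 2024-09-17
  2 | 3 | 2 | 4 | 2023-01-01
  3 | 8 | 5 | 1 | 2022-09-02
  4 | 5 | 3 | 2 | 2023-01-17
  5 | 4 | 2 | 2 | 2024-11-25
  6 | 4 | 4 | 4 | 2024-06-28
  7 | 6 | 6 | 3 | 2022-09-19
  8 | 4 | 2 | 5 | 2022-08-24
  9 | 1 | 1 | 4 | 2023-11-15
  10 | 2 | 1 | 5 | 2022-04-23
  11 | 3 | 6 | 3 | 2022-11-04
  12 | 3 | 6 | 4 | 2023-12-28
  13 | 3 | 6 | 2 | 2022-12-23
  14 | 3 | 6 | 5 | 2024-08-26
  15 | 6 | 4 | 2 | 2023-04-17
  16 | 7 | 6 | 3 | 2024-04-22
SELECT name, category FROM products WHERE category IN ('Audio', 'Electronics', 'Accessories')

Execution result:
name | category
Router | Electronics
Headphones | Audio
Charger | Accessories
Camera | Electronics
Mouse | Accessories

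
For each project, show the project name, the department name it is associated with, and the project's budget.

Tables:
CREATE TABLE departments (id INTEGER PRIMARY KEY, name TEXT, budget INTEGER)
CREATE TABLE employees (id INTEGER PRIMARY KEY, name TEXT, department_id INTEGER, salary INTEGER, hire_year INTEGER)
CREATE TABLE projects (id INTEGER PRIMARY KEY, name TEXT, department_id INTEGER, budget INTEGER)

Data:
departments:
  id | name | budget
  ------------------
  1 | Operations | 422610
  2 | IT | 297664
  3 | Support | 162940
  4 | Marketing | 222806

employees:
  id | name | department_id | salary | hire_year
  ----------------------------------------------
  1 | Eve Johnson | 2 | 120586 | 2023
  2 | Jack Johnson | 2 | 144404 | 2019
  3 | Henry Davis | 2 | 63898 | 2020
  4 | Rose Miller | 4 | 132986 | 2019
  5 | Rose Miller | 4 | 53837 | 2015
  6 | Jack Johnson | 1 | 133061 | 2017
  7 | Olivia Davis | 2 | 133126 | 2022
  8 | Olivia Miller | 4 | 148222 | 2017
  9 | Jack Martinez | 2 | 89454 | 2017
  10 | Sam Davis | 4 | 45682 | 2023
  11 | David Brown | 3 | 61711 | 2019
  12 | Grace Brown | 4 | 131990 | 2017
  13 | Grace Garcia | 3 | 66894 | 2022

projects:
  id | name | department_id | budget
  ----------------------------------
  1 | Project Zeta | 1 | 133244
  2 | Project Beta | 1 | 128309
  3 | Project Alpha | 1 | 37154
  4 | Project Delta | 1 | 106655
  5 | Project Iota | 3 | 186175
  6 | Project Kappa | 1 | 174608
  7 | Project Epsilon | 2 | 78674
SELECT c.name, p.name AS department, c.budget FROM projects c JOIN departments p ON c.department_id = p.id

Execution result:
name | department | budget
Project Zeta | Operations | 133244
Project Beta | Operations | 128309
Project Alpha | Operations | 37154
Project Delta | Operations | 106655
Project Iota | Support | 186175
Project Kappa | Operations | 174608
Project Epsilon | IT | 78674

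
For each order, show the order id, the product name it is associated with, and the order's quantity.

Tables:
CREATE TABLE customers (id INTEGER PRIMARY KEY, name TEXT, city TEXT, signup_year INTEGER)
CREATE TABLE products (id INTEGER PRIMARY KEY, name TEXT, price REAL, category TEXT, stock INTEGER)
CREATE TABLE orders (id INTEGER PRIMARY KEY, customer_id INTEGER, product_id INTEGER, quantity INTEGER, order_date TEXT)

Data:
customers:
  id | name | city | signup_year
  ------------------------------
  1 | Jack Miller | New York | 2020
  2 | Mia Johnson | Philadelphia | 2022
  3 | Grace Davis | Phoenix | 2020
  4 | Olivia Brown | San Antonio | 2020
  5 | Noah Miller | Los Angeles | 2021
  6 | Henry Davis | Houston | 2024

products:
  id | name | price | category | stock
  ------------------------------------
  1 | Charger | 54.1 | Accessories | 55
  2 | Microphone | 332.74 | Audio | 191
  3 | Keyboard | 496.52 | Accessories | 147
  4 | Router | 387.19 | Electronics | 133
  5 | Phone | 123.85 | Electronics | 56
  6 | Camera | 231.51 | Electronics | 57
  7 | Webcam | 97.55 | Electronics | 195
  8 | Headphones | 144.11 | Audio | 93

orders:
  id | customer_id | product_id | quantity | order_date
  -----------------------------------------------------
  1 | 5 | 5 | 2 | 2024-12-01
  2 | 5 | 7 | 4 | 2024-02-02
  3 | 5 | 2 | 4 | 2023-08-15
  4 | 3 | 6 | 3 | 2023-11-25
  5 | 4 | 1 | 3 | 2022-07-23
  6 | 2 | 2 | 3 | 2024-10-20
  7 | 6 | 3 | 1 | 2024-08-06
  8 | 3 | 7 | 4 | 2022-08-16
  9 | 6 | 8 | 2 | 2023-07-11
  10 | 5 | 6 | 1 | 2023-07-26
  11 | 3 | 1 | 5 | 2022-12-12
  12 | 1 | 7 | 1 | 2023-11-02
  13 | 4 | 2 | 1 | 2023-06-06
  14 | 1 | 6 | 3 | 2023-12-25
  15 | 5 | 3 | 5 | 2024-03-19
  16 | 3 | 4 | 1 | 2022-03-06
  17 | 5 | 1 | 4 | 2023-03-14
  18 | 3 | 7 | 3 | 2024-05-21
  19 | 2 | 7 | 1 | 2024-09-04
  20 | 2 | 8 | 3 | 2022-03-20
SELECT c.id, p.name AS product, c.quantity FROM orders c JOIN products p ON c.product_id = p.id

Execution result:
id | product | quantity
1 | Phone | 2
2 | Webcam | 4
3 | Microphone | 4
4 | Camera | 3
5 | Charger | 3
6 | Microphone | 3
7 | Keyboard | 1
8 | Webcam | 4
9 | Headphones | 2
10 | Camera | 1
11 | Charger | 5
12 | Webcam | 1
13 | Microphone | 1
14 | Camera | 3
15 | Keyboard | 5
16 | Router | 1
17 | Charger | 4
18 | Webcam | 3
19 | Webcam | 1
20 | Headphones | 3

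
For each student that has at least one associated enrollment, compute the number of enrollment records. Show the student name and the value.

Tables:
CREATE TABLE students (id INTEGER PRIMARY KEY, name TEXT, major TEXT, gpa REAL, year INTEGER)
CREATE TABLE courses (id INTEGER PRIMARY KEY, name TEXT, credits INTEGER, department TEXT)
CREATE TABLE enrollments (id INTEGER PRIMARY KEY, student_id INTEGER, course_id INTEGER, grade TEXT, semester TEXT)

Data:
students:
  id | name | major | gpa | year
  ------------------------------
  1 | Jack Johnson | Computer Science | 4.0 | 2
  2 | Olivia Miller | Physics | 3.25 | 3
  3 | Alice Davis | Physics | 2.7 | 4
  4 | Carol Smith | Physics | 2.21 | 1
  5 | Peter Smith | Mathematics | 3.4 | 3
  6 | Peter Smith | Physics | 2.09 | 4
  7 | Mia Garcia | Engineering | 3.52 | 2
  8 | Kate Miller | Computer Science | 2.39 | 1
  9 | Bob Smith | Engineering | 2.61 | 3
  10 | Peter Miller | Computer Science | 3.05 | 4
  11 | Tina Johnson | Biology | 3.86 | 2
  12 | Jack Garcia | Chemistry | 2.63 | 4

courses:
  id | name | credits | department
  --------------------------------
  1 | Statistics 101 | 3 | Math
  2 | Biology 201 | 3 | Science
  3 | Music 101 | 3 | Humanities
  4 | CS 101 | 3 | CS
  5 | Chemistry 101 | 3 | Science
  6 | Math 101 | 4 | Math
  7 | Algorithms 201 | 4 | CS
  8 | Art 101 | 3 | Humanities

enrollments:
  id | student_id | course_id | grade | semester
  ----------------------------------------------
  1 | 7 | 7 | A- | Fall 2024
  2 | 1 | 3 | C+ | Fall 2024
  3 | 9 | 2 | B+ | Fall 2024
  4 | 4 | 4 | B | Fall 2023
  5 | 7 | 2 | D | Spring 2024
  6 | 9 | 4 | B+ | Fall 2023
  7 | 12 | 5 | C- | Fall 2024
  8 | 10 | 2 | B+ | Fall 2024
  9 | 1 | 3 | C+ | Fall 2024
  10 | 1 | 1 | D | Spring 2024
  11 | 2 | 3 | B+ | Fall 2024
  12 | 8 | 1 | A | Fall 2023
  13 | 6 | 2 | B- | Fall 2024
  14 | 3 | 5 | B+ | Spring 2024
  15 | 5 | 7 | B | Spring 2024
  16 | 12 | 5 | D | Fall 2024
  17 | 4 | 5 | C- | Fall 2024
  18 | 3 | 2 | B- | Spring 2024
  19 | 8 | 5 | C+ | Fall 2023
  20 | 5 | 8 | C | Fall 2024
SELECT p.name, COUNT(*) AS n FROM enrollments c JOIN students p ON c.student_id = p.id GROUP BY p.id, p.name

Execution result:
name | n
Jack Johnson | 3
Olivia Miller | 1
Alice Davis | 2
Carol Smith | 2
Peter Smith | 2
Peter Smith | 1
Mia Garcia | 2
Kate Miller | 2
Bob Smith | 2
Peter Miller | 1
Jack Garcia | 2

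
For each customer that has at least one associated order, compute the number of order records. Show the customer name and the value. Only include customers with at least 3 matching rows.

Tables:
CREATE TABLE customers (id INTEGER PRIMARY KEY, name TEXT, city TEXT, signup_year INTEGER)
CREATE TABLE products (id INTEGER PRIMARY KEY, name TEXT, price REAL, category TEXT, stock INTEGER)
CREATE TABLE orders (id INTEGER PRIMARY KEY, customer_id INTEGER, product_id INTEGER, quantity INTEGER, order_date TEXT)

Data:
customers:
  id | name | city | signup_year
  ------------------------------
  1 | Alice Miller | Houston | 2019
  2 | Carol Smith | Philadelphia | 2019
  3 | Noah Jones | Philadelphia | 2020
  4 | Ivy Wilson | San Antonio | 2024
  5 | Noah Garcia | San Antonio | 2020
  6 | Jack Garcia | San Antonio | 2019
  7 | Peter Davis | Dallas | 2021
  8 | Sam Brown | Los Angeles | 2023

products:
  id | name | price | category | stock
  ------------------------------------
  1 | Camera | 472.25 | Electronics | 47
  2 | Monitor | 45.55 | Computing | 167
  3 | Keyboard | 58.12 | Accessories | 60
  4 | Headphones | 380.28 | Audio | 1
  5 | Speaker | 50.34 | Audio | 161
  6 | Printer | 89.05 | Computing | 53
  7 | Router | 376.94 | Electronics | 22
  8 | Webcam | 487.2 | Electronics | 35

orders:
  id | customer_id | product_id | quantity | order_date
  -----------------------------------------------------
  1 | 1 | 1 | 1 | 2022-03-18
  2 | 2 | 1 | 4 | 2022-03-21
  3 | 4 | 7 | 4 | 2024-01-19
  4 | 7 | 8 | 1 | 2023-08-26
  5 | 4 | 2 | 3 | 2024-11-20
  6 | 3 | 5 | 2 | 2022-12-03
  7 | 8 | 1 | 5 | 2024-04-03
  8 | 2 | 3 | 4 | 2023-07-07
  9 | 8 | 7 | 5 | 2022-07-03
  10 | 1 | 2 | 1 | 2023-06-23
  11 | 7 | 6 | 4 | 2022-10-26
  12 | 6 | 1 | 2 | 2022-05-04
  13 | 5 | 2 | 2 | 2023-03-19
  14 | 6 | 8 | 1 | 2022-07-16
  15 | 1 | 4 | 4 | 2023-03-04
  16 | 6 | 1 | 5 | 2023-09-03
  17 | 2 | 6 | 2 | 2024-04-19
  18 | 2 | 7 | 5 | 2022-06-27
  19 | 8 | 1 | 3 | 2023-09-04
SELECT p.name, COUNT(*) AS n FROM orders c JOIN customers p ON c.customer_id = p.id GROUP BY p.id, p.name HAVING COUNT(*) >= 3

Execution result:
name | n
Alice Miller | 3
Carol Smith | 4
Jack Garcia | 3
Sam Brown | 3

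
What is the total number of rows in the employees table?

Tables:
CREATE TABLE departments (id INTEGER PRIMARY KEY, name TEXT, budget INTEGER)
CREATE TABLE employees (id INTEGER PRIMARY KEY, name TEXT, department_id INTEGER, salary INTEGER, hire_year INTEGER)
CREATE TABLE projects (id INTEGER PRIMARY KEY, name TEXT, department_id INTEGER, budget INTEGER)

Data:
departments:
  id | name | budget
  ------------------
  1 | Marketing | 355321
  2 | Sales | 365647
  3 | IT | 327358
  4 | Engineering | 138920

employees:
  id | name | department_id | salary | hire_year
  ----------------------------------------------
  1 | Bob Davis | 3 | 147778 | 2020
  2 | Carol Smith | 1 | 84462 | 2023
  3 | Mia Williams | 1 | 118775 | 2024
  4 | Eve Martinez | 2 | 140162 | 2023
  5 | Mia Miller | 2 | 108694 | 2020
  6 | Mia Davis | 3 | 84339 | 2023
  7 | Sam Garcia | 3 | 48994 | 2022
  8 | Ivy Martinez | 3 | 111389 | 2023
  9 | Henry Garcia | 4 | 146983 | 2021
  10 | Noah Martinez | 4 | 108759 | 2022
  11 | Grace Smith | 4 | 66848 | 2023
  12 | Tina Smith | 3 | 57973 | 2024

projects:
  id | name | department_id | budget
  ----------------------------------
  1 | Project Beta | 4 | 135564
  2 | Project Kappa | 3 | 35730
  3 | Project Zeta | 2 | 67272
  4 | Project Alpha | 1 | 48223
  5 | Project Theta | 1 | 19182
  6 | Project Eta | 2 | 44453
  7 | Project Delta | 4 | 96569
SELECT COUNT(*) FROM employees

Execution result:
12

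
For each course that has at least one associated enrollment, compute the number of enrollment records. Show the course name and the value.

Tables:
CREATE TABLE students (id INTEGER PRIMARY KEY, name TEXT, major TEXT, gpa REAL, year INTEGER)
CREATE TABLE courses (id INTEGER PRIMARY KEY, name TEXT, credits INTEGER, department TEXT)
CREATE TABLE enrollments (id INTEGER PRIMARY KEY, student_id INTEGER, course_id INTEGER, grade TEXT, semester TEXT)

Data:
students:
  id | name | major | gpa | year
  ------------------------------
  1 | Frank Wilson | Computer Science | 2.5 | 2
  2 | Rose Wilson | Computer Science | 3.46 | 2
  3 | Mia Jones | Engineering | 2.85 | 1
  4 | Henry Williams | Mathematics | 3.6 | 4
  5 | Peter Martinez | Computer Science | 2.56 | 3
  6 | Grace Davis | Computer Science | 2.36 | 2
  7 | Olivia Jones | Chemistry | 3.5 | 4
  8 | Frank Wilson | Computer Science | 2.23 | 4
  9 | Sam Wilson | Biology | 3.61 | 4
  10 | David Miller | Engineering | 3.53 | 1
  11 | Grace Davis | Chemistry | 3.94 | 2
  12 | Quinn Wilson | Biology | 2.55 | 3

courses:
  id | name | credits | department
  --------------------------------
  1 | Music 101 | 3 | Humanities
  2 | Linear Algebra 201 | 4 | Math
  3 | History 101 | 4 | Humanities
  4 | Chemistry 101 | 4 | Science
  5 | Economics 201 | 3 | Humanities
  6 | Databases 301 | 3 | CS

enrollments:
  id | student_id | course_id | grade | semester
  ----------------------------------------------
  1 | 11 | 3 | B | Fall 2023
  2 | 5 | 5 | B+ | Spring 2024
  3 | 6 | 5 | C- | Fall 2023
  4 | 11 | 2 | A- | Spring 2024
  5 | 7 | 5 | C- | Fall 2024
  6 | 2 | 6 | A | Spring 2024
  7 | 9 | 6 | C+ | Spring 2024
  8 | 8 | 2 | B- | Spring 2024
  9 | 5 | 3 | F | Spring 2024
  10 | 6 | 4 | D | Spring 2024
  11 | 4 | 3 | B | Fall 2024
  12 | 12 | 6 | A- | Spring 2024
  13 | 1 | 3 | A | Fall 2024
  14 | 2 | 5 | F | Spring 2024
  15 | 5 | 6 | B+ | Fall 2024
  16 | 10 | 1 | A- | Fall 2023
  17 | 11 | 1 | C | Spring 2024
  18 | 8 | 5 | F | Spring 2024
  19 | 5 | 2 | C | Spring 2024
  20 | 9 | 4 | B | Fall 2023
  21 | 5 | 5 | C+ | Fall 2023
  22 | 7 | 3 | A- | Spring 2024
SELECT p.name, COUNT(*) AS n FROM enrollments c JOIN courses p ON c.course_id = p.id GROUP BY p.id, p.name

Execution result:
name | n
Music 101 | 2
Linear Algebra 201 | 3
History 101 | 5
Chemistry 101 | 2
Economics 201 | 6
Databases 301 | 4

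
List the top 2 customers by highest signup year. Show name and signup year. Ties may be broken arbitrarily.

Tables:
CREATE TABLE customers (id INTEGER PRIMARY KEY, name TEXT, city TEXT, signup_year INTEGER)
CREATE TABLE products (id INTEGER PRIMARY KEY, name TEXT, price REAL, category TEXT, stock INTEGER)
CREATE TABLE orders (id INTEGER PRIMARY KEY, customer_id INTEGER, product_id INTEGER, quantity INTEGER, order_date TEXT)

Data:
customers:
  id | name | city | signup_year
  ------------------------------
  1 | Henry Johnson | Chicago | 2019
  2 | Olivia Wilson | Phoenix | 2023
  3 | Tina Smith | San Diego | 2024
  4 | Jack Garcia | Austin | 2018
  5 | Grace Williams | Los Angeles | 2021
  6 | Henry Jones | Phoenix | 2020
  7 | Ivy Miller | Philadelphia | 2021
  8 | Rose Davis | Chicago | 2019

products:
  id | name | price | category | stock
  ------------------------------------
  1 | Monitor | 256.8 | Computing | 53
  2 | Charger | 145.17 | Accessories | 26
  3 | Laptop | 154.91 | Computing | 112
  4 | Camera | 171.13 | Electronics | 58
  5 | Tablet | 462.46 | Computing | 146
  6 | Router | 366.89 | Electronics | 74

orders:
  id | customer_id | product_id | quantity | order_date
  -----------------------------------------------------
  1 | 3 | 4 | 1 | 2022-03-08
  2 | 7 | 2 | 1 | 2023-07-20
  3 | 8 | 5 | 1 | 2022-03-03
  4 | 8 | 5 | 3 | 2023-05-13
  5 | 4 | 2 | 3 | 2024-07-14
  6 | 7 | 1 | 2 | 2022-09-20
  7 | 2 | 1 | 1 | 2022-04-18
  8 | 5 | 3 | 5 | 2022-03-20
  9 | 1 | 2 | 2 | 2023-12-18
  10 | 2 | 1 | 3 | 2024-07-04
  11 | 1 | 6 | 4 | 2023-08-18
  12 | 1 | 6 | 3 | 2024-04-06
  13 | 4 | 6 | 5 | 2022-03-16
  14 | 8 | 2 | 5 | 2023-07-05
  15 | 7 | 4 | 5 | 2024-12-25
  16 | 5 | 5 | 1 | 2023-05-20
SELECT name, signup_year FROM customers ORDER BY signup_year DESC LIMIT 2

Execution result:
name | signup_year
Tina Smith | 2024
Olivia Wilson | 2023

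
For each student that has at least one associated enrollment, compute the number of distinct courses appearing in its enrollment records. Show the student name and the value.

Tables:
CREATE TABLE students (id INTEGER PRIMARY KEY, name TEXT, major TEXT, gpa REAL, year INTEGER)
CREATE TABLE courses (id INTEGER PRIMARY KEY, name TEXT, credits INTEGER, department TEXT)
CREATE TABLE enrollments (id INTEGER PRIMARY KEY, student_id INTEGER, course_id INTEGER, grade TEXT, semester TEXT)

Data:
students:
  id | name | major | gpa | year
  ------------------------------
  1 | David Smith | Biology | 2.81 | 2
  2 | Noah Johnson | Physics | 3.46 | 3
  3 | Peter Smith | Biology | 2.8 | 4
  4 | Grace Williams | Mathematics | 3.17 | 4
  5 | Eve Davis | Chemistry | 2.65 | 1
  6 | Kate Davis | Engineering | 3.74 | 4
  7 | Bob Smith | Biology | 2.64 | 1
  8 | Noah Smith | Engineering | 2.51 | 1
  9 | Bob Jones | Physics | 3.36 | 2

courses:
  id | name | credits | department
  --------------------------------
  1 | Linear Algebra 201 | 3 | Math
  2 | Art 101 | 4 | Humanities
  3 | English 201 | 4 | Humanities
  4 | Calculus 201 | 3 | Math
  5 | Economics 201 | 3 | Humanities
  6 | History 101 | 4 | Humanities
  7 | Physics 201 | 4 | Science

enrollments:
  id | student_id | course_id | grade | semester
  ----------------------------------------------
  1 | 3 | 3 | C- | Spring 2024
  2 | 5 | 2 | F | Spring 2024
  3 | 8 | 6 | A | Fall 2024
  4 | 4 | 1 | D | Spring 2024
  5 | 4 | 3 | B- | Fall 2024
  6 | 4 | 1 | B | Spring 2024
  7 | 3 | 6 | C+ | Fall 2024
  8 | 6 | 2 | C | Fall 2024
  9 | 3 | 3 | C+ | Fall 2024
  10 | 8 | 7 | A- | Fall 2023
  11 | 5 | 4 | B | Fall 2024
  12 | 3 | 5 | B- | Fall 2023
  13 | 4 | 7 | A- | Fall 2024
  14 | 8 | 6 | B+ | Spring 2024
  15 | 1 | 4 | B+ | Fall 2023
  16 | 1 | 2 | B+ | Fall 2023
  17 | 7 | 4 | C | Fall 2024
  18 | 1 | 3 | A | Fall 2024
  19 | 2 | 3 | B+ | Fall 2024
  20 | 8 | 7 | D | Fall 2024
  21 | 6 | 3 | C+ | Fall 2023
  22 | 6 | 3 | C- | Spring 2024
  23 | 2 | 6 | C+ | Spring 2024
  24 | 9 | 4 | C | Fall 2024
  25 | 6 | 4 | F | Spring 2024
SELECT p.name, COUNT(DISTINCT c.course_id) AS distinct_course_count FROM enrollments c JOIN students p ON c.student_id = p.id GROUP BY p.id, p.name

Execution result:
name | distinct_course_count
David Smith | 3
Noah Johnson | 2
Peter Smith | 3
Grace Williams | 3
Eve Davis | 2
Kate Davis | 3
Bob Smith | 1
Noah Smith | 2
Bob Jones | 1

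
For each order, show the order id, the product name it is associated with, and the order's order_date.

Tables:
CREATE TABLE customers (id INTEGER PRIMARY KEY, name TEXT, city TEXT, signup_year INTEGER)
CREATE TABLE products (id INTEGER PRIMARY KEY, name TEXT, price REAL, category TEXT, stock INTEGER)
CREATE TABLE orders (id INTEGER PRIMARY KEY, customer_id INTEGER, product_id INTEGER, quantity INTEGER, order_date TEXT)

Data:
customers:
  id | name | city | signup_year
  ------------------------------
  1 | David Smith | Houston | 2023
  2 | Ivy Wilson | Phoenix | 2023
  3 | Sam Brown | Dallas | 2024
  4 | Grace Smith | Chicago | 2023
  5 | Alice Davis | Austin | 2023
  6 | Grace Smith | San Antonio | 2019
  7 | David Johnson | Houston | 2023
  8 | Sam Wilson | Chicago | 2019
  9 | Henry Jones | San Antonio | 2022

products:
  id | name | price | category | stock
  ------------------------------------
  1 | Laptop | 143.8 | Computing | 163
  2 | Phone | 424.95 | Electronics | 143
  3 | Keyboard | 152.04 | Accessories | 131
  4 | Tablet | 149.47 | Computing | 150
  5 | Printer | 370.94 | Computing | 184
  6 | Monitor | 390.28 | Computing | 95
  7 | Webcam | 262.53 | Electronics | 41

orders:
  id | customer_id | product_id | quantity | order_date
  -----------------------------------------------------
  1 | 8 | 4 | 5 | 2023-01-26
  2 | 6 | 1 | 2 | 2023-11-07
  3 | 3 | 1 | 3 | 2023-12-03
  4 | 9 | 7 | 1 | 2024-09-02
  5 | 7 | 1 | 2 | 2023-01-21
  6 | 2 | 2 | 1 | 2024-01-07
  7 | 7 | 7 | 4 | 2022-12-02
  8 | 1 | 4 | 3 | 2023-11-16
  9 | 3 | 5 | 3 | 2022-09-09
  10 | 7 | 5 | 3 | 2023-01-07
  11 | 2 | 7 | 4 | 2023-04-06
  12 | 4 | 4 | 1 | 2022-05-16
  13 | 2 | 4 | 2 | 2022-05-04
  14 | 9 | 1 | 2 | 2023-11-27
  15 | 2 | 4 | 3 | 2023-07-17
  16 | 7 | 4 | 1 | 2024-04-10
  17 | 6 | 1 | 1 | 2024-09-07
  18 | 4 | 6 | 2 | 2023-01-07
SELECT c.id, p.name AS product, c.order_date FROM orders c JOIN products p ON c.product_id = p.id

Execution result:
id | product | order_date
1 | Tablet | 2023-01-26
2 | Laptop | 2023-11-07
3 | Laptop | 2023-12-03
4 | Webcam | 2024-09-02
5 | Laptop | 2023-01-21
6 | Phone | 2024-01-07
7 | Webcam | 2022-12-02
8 | Tablet | 2023-11-16
9 | Printer | 2022-09-09
10 | Printer | 2023-01-07
11 | Webcam | 2023-04-06
12 | Tablet | 2022-05-16
13 | Tablet | 2022-05-04
14 | Laptop | 2023-11-27
15 | Tablet | 2023-07-17
16 | Tablet | 2024-04-10
17 | Laptop | 2024-09-07
18 | Monitor | 2023-01-07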